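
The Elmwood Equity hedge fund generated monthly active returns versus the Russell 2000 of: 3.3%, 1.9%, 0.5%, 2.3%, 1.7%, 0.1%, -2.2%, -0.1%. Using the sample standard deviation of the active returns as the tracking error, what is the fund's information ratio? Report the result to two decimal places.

0.54

r̄ = (3.3 + 1.9 + 0.5 + 2.3 + 1.7 + 0.1 − 2.2 − 0.1) / 8 = 0.9375%
Σ(r − r̄)² = (3.3 − 0.9375)² + (1.9 − 0.9375)² + … = 20.7588
σ = √[20.7588 / 7] = 1.7221%
IR = r̄ / tracking error = 0.9375 / 1.7221 = 0.5444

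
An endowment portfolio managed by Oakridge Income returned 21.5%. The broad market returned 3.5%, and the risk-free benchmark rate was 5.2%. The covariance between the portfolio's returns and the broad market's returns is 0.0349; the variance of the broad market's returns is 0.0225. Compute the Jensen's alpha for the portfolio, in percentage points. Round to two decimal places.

β = Cov / Var = 0.0349 / 0.0225 = 1.5511
E[R] = Rf + β(Rm − Rf) = 5.2% + 1.5511 × (3.5% − 5.2%) = 2.5631%
α = Rp − E[R] = 21.5% − 2.5631% = 18.9369

18.94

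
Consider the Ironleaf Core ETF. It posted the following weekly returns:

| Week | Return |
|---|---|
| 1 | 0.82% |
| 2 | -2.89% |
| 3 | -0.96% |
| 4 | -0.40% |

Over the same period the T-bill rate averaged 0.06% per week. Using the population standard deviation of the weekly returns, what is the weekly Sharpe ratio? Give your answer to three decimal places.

r̄ = (0.82 − 2.89 − 0.96 − 0.4) / 4 = -0.8575%
Population std dev = √[7.1649 / 4] = 1.3384%
Sharpe = (r̄ − rf) / σ = (-0.8575 − 0.06) / 1.3384 = -0.9175 / 1.3384 = -0.6855

-0.686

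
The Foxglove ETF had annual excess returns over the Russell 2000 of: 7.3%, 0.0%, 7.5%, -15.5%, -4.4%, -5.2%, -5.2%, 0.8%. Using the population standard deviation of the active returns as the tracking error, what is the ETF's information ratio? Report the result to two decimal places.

-0.26

r̄ = (7.3 + 0 + 7.5 − 15.5 − 4.4 − 5.2 − 5.2 + 0.8) / 8 = -14.70 / 8 = -1.8375%
Population std dev = √[396.8588 / 8] = 7.0432%
IR = r̄ / tracking error = -1.8375 / 7.0432 = -0.2609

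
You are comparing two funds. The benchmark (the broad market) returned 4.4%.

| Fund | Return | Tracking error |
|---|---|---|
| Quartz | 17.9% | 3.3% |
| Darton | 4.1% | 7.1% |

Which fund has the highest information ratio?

Quartz: IR = (17.9% − 4.4%) / 3.3% = 4.091
Darton: IR = (4.1% − 4.4%) / 7.1% = -0.042
Highest: Quartz (4.091).

Quartz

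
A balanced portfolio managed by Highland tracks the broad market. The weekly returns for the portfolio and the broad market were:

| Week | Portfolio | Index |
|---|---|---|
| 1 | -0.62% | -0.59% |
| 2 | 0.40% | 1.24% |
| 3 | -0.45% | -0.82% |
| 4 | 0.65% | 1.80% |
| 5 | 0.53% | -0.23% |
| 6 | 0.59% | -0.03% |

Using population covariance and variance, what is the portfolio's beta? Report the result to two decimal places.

0.36

r̄p = 0.1833%,  r̄m = 0.2283%
Cov = Σ(rp − r̄p)(rm − r̄m) / 6 = 0.3350
Var(rm) = Σ(rm − r̄m)² / 6 = 0.9232
β = Cov / Var = 0.3350 / 0.9232 = 0.3629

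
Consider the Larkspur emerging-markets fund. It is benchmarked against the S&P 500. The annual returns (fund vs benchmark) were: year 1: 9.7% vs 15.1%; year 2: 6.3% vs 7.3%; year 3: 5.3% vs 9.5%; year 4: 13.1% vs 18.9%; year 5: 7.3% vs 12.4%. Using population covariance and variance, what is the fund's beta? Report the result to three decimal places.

0.643

r̄p = 8.3400%,  r̄m = 12.6400%
Cov = Σ(rp − r̄p)(rm − r̄m) / 5 = 10.7664
Var(rm) = Σ(rm − r̄m)² / 5 = 16.7344
β = Cov / Var = 10.7664 / 16.7344 = 0.6434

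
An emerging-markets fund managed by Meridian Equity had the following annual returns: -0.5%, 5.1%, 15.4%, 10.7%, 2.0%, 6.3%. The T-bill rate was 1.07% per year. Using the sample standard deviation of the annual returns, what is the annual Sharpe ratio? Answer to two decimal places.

Mean return r̄ = 39.00 / 6 = 6.5000%
Sample std dev = √[168.1000 / 5] = 5.7983%
Sharpe = (r̄ − rf) / σ = (6.5000 − 1.07) / 5.7983 = 5.4300 / 5.7983 = 0.9365

0.94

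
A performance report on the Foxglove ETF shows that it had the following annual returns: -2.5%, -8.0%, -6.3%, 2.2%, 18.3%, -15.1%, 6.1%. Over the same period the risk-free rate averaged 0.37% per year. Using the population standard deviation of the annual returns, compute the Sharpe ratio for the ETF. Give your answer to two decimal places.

-0.11

r̄ = (-2.5 − 8 − 6.3 + 2.2 + 18.3 − 15.1 + 6.1) / 7 = -5.30 / 7 = -0.7571%
Population std dev = √[710.8771 / 7] = 10.0774%
Sharpe = (r̄ − rf) / σ = (-0.7571 − 0.37) / 10.0774 = -1.1271 / 10.0774 = -0.1118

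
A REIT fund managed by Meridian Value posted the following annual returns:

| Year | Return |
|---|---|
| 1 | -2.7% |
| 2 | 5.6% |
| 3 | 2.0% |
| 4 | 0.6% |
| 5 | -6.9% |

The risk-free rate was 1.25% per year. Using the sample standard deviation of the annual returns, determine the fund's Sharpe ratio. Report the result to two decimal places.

r̄ = (-2.7 + 5.6 + 2 + 0.6 − 6.9) / 5 = -1.40 / 5 = -0.2800%
Sample σ = √[Σ(r − r̄)² / 4] = √[90.2280 / 4] = √22.5570 = 4.7494%
Sharpe = (r̄ − rf) / σ = (-0.2800 − 1.25) / 4.7494 = -1.5300 / 4.7494 = -0.3221

-0.32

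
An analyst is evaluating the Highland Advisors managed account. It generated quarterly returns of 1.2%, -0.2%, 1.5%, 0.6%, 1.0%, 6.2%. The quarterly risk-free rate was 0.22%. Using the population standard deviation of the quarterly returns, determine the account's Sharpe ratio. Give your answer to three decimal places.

r̄ = (1.2 − 0.2 + 1.5 + 0.6 + 1 + 6.2) / 6 = 1.7167%
Population std dev = √[25.8483 / 6] = 2.0756%
Sharpe = (r̄ − rf) / σ = (1.7167 − 0.22) / 2.0756 = 1.4967 / 2.0756 = 0.7211

0.721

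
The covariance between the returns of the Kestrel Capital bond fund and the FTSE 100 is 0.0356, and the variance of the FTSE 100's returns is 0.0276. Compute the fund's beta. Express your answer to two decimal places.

1.29

β = Cov(Rp, Rm) / Var(Rm) = 0.0356 / 0.0276 = 1.2899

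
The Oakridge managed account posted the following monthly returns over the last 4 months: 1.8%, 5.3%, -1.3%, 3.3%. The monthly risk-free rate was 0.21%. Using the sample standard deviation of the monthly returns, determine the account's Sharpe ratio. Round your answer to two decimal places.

r̄ = (1.8 + 5.3 − 1.3 + 3.3) / 4 = 2.2750%
Sample std dev = √[23.2075 / 3] = 2.7813%
Sharpe = (r̄ − rf) / σ = (2.2750 − 0.21) / 2.7813 = 2.0650 / 2.7813 = 0.7425

0.74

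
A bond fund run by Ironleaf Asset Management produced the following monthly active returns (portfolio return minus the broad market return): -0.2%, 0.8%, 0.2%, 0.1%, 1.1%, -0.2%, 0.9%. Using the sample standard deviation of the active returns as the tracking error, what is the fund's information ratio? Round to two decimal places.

r̄ = (-0.2 + 0.8 + 0.2 + 0.1 + 1.1 − 0.2 + 0.9) / 7 = 0.3857%
Σ(r − r̄)² = (-0.2 − 0.3857)² + (0.8 − 0.3857)² + (0.2 − 0.3857)² + … = 1.7486
sample σ = √(1.7486 / 6) = √0.2914 = 0.5398%
IR = r̄ / tracking error = 0.3857 / 0.5398 = 0.7145

0.71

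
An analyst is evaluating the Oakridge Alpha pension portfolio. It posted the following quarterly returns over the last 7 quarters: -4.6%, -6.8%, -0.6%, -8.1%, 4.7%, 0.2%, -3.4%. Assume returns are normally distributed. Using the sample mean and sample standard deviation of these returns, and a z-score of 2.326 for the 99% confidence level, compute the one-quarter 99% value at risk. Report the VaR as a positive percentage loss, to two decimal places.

Mean return μ = -18.60 / 7 = -2.6571%
Σ(r − μ)² = 117.6371; sample σ = √(117.6371/6) = 4.4279%
VaR = −(μ − z·σ) = −(-2.6571 − 2.326 × 4.4279) = −(-12.9564) = 12.9564%

12.96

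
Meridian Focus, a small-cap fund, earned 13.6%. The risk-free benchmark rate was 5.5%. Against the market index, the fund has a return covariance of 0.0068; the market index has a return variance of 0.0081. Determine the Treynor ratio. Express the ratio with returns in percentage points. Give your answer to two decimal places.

9.65

β = Cov / Var = 0.0068 / 0.0081 = 0.8395
Treynor = (Rp − Rf) / β = (13.6% − 5.5%) / 0.8395 = 8.10 / 0.8395 = 9.6486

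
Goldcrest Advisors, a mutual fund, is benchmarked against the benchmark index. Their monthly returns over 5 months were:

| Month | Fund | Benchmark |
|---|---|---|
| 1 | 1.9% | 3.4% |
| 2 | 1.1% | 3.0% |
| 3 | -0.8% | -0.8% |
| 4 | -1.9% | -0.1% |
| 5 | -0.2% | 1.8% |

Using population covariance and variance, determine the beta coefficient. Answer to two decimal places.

r̄p = 0.0200%,  r̄m = 1.4600%
Cov = Σ(rp − r̄p)(rm − r̄m) / 5 = 2.0168
Var(rm) = Σ(rm − r̄m)² / 5 = 2.7584
β = Cov / Var = 2.0168 / 2.7584 = 0.7311

0.73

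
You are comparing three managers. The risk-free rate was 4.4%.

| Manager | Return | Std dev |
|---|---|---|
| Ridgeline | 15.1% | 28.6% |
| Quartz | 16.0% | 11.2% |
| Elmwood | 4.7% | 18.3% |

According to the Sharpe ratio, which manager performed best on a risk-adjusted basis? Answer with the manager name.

Quartz

Ridgeline: Sharpe ratio = (15.1% − 4.4%) / 28.6% = 0.374
Quartz: Sharpe ratio = (16.0% − 4.4%) / 11.2% = 1.036
Elmwood: Sharpe ratio = (4.7% − 4.4%) / 18.3% = 0.016
Highest: Quartz (1.036).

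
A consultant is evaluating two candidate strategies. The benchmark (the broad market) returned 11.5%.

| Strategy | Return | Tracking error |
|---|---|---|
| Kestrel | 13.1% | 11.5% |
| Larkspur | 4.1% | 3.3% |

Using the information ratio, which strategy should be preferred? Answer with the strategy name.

Kestrel: IR = (13.1% − 11.5%) / 11.5% = 0.139
Larkspur: IR = (4.1% − 11.5%) / 3.3% = -2.242
Highest: Kestrel (0.139).

Kestrel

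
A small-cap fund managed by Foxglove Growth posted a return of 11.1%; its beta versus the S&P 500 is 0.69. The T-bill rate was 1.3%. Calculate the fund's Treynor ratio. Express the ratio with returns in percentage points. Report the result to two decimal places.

Treynor = (Rp − Rf) / β = (11.1% − 1.3%) / 0.69 = 9.80 / 0.69 = 14.2029

14.20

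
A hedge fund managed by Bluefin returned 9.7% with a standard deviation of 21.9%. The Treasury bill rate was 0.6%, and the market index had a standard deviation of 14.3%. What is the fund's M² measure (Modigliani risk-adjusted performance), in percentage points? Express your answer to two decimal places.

Sharpe = (Rp − Rf) / σp = (9.7% − 0.6%) / 21.9% = 0.4155
M² = Rf + Sharpe × σm = 0.6% + 0.4155 × 14.3% = 6.5417%

6.54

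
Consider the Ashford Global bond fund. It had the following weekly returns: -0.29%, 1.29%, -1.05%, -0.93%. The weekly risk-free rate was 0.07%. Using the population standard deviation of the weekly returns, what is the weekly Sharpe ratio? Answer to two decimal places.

-0.34

μ = (-0.29 + 1.29 − 1.05 − 0.93) / 4 = -0.2450%
Σ(r − μ)² = (-0.29 − (-0.2450))² + (1.29 − (-0.2450))² + (-1.05 − (-0.2450))² + … = 3.4755
σ = √[3.4755 / 4] = 0.9321%
Sharpe = (μ − rf) / σ = (-0.2450 − 0.07) / 0.9321 = -0.3150 / 0.9321 = -0.3379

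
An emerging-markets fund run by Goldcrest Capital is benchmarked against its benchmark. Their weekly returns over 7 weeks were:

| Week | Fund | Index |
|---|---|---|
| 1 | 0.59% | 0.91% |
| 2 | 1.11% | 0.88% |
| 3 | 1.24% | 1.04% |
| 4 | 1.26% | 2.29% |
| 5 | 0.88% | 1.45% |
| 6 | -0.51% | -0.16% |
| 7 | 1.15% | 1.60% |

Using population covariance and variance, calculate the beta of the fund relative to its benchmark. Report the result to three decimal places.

r̄p = 0.8171%,  r̄m = 1.1443%
Cov = Σ(rp − r̄p)(rm − r̄m) / 7 = 0.3344
Var(rm) = Σ(rm − r̄m)² / 7 = 0.4929
β = Cov / Var = 0.3344 / 0.4929 = 0.6784

0.678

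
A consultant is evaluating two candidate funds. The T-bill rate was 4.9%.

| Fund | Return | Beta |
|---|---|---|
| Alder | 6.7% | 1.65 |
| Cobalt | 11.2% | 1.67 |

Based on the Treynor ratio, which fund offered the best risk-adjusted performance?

Alder: Treynor = (6.7% − 4.9%) / 1.65 = 1.091
Cobalt: Treynor = (11.2% − 4.9%) / 1.67 = 3.772
Highest: Cobalt (3.772).

Cobalt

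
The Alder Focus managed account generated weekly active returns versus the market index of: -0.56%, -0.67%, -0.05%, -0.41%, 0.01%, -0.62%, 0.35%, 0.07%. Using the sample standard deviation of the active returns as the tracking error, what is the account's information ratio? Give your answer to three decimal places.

μ = (-0.56 − 0.67 − 0.05 − 0.41 + 0.01 − 0.62 + 0.35 + 0.07) / 8 = -0.2350%
Σ(r − μ)² = (-0.56 − (-0.2350))² + (-0.67 − (-0.2350))² + (-0.05 − (-0.2350))² + … = 1.0032
sample σ = √(1.0032 / 7) = √0.1433 = 0.3785%
IR = μ / tracking error = -0.2350 / 0.3785 = -0.6209

-0.621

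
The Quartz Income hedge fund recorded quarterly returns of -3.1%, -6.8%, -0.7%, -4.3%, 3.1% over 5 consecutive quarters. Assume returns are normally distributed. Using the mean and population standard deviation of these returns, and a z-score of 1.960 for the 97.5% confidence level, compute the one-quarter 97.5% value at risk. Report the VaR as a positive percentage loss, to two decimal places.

μ = (-3.1 − 6.8 − 0.7 − 4.3 + 3.1) / 5 = -2.3600%
Population std dev = √[56.5920 / 5] = 3.3643%
VaR = −(μ − z·σ) = −(-2.3600 − 1.960 × 3.3643) = −(-8.9540) = 8.9540%

8.95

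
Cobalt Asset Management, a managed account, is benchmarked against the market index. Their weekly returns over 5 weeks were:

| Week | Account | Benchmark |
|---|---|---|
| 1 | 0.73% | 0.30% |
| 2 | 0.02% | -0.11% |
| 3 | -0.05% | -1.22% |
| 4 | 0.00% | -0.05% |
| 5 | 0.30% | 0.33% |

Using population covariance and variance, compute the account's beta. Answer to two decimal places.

r̄p = 0.2000%,  r̄m = -0.1500%
Cov = Σ(rp − r̄p)(rm − r̄m) / 5 = 0.1054
Var(rm) = Σ(rm − r̄m)² / 5 = 0.3179
β = Cov / Var = 0.1054 / 0.3179 = 0.3316

0.33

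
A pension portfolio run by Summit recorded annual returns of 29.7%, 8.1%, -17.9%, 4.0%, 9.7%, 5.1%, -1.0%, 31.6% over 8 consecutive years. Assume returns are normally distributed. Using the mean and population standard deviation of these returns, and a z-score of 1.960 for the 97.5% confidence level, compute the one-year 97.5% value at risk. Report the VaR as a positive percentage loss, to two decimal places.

r̄ = (29.7 + 8.1 − 17.9 + 4 + 9.7 + 5.1 − 1 + 31.6) / 8 = 8.6625%
Σ(r − r̄)² = (29.7 − 8.6625)² + (8.1 − 8.6625)² + … = 1803.4588
population σ = √(1803.4588 / 8) = √225.4324 = 15.0144%
VaR = −(r̄ − z·σ) = −(8.6625 − 1.960 × 15.0144) = −(-20.7657) = 20.7657%

20.77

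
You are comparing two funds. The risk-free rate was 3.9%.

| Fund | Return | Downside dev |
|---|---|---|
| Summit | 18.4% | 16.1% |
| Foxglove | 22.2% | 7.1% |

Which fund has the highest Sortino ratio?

Summit: Sortino ratio = (18.4% − 3.9%) / 16.1% = 0.901
Foxglove: Sortino ratio = (22.2% − 3.9%) / 7.1% = 2.577
Highest: Foxglove (2.577).

Foxglove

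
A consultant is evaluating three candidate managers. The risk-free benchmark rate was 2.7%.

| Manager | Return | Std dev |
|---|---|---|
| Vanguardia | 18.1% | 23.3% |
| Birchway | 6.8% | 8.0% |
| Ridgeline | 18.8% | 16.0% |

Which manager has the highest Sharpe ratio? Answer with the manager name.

Vanguardia: Sharpe ratio = (18.1% − 2.7%) / 23.3% = 0.661
Birchway: Sharpe ratio = (6.8% − 2.7%) / 8.0% = 0.513
Ridgeline: Sharpe ratio = (18.8% − 2.7%) / 16.0% = 1.006
Highest: Ridgeline (1.006).

Ridgeline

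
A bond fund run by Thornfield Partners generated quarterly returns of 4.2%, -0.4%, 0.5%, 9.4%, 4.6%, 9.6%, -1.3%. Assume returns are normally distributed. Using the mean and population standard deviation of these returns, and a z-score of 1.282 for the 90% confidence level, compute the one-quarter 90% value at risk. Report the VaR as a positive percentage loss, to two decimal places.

Mean return r̄ = 26.60 / 7 = 3.8000%
Σ(r − r̄)² = (4.2 − 3.8000)² + (-0.4 − 3.8000)² + … = 120.3400
population σ = √(120.3400 / 7) = √17.1914 = 4.1463%
VaR = −(r̄ − z·σ) = −(3.8000 − 1.282 × 4.1463) = −(-1.5156) = 1.5156%

1.52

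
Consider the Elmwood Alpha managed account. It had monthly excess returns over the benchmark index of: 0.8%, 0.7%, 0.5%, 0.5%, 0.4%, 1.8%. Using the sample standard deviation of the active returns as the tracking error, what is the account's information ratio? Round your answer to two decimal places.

1.51

r̄ = (0.8 + 0.7 + 0.5 + 0.5 + 0.4 + 1.8) / 6 = 0.7833%
Σ(r − r̄)² = (0.8 − 0.7833)² + (0.7 − 0.7833)² + (0.5 − 0.7833)² + … = 1.3483
σ = √[1.3483 / 5] = 0.5193%
IR = r̄ / tracking error = 0.7833 / 0.5193 = 1.5084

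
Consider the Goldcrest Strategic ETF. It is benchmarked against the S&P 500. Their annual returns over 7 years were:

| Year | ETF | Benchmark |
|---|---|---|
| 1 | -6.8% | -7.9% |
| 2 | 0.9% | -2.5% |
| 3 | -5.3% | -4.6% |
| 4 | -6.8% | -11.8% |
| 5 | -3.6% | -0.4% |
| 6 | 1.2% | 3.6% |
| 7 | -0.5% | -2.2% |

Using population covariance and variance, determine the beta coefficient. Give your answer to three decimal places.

r̄p = -2.9857%,  r̄m = -3.6857%
Cov = Σ(rp − r̄p)(rm − r̄m) / 7 = 12.2741
Var(rm) = Σ(rm − r̄m)² / 7 = 21.7041
β = Cov / Var = 12.2741 / 21.7041 = 0.5655

0.566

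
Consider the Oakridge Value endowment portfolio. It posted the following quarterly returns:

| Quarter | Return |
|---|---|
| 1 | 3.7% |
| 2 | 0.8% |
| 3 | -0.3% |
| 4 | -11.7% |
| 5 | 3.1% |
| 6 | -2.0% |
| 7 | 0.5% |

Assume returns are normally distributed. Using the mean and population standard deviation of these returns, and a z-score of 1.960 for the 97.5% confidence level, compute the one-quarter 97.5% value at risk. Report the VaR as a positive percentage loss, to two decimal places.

r̄ = (3.7 + 0.8 − 0.3 − 11.7 + 3.1 − 2 + 0.5) / 7 = -5.90 / 7 = -0.8429%
Σ(r − r̄)² = (3.7 − (-0.8429))² + (0.8 − (-0.8429))² + … = 160.1971
population σ = √(160.1971 / 7) = √22.8853 = 4.7839%
VaR = −(r̄ − z·σ) = −(-0.8429 − 1.960 × 4.7839) = −(-10.2193) = 10.2193%

10.22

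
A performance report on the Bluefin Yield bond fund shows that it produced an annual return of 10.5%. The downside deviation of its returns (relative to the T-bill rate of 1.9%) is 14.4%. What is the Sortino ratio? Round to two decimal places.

0.60

Sortino = (Rp − Rf) / σd = (10.5% − 1.9%) / 14.4% = 8.60% / 14.4% = 0.5972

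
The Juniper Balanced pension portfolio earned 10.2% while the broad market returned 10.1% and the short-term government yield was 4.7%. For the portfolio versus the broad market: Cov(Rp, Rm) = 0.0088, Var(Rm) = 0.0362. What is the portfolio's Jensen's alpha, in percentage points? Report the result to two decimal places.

β = Cov / Var = 0.0088 / 0.0362 = 0.2431
E[R] = Rf + β(Rm − Rf) = 4.7% + 0.2431 × (10.1% − 4.7%) = 6.0127%
α = Rp − E[R] = 10.2% − 6.0127% = 4.1873

4.19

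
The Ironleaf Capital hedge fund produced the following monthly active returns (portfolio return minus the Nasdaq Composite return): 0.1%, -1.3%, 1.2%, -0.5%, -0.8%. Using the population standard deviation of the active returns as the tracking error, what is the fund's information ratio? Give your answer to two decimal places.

-0.30

Mean return r̄ = -1.30 / 5 = -0.2600%
Population σ = √[Σ(r − r̄)² / 5] = √[3.6920 / 5] = √0.7384 = 0.8593%
IR = r̄ / tracking error = -0.2600 / 0.8593 = -0.3026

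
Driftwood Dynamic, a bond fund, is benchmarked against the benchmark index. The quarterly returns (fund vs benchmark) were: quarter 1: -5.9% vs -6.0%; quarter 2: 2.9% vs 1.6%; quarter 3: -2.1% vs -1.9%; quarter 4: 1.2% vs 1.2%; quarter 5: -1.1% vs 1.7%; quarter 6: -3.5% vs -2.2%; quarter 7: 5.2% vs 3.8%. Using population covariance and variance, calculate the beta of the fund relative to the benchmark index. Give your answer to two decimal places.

r̄p = -0.4714%,  r̄m = -0.2571%
Cov = Σ(rp − r̄p)(rm − r̄m) / 7 = 10.0302
Var(rm) = Σ(rm − r̄m)² / 7 = 9.3310
β = Cov / Var = 10.0302 / 9.3310 = 1.0749

1.07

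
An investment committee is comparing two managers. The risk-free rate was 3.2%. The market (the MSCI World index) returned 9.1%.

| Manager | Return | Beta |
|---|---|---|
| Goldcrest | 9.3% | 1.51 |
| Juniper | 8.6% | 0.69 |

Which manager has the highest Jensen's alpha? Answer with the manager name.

Goldcrest: α = 9.3% − [3.2% + 1.51 × (9.1% − 3.2%)] = -2.809
Juniper: α = 8.6% − [3.2% + 0.69 × (9.1% − 3.2%)] = 1.329
Highest: Juniper (1.329).

Juniper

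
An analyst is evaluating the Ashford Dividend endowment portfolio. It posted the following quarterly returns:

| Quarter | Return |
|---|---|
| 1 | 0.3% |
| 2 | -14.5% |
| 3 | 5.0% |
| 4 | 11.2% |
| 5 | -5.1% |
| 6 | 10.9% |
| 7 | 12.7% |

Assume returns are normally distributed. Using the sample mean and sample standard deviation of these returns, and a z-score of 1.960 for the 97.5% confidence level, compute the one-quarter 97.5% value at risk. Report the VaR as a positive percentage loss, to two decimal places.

16.78

Mean return μ = 20.50 / 7 = 2.9286%
Σ(r − μ)² = 606.8543; sample σ = √(606.8543/6) = 10.0570%
VaR = −(μ − z·σ) = −(2.9286 − 1.960 × 10.0570) = −(-16.7831) = 16.7831%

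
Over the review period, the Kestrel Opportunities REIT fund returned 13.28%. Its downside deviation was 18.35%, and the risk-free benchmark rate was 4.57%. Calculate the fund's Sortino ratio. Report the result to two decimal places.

0.47

Sortino = (Rp − Rf) / σd = (13.28% − 4.57%) / 18.35% = 8.71% / 18.35% = 0.4747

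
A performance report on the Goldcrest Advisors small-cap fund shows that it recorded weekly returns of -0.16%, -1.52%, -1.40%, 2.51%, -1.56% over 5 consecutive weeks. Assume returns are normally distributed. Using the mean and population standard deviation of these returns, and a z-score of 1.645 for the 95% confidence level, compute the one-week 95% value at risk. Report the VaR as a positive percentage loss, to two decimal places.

2.99

μ = (-0.16 − 1.52 − 1.4 + 2.51 − 1.56) / 5 = -2.130 / 5 = -0.4260%
Population σ = √[Σ(r − μ)² / 5] = √[12.1223 / 5] = √2.4245 = 1.5571%
VaR = −(μ − z·σ) = −(-0.4260 − 1.645 × 1.5571) = −(-2.9874) = 2.9874%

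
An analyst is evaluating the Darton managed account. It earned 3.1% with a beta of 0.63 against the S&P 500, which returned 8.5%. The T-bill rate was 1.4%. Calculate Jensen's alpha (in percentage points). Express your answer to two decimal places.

CAPM expected return = Rf + β(Rm − Rf) = 1.4% + 0.63 × (8.5% − 1.4%) = 1.4 + 0.63 × 7.10 = 5.8730%
Jensen's α = Rp − E[R] = 3.1% − 5.8730% = -2.7730

-2.77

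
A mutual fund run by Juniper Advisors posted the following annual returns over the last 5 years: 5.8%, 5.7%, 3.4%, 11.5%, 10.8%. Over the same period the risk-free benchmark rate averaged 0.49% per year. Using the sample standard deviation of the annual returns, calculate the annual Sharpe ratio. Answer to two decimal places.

1.97

Mean return r̄ = 37.20 / 5 = 7.4400%
Sample σ = √[Σ(r − r̄)² / 4] = √[49.8120 / 4] = √12.4530 = 3.5289%
Sharpe = (r̄ − rf) / σ = (7.4400 − 0.49) / 3.5289 = 6.9500 / 3.5289 = 1.9695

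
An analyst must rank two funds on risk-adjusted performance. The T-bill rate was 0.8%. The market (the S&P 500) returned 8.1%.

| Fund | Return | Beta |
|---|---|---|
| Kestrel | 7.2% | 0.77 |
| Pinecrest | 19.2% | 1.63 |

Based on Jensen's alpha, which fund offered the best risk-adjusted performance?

Pinecrest

Kestrel: α = 7.2% − [0.8% + 0.77 × (8.1% − 0.8%)] = 0.779
Pinecrest: α = 19.2% − [0.8% + 1.63 × (8.1% − 0.8%)] = 6.501
Highest: Pinecrest (6.501).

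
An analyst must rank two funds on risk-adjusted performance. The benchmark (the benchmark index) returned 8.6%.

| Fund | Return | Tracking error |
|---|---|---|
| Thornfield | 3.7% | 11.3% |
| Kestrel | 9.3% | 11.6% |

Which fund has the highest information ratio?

Kestrel

Thornfield: IR = (3.7% − 8.6%) / 11.3% = -0.434
Kestrel: IR = (9.3% − 8.6%) / 11.6% = 0.060
Highest: Kestrel (0.060).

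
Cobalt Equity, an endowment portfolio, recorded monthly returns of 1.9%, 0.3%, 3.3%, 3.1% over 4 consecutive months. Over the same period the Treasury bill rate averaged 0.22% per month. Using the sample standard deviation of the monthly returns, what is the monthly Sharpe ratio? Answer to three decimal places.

μ = (1.9 + 0.3 + 3.3 + 3.1) / 4 = 2.1500%
Sample σ = √[Σ(r − μ)² / 3] = √[5.7100 / 3] = √1.9033 = 1.3796%
Sharpe = (μ − rf) / σ = (2.1500 − 0.22) / 1.3796 = 1.9300 / 1.3796 = 1.3990

1.399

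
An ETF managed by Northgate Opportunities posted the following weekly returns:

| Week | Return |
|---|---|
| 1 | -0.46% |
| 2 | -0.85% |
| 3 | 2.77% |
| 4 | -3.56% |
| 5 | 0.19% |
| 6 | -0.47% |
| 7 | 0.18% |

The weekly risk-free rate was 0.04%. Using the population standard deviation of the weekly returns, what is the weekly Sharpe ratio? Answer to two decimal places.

-0.21

μ = (-0.46 − 0.85 + 2.77 − 3.56 + 0.19 − 0.47 + 0.18) / 7 = -2.200 / 7 = -0.3143%
Population std dev = √[20.8786 / 7] = 1.7270%
Sharpe = (μ − rf) / σ = (-0.3143 − 0.04) / 1.7270 = -0.3543 / 1.7270 = -0.2052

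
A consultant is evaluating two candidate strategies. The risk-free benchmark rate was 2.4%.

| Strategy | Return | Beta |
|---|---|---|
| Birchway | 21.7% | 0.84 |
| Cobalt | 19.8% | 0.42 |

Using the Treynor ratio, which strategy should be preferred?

Cobalt

Birchway: Treynor = (21.7% − 2.4%) / 0.84 = 22.976
Cobalt: Treynor = (19.8% − 2.4%) / 0.42 = 41.429
Highest: Cobalt (41.429).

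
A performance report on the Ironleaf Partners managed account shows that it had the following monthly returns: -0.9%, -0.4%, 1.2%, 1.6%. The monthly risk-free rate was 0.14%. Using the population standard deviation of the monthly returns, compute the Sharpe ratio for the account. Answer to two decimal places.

0.22

Mean return r̄ = 1.50 / 4 = 0.3750%
Σ(r − r̄)² = (-0.9 − 0.3750)² + (-0.4 − 0.3750)² + (1.2 − 0.3750)² + … = 4.4075
σ = √[4.4075 / 4] = 1.0497%
Sharpe = (r̄ − rf) / σ = (0.3750 − 0.14) / 1.0497 = 0.2350 / 1.0497 = 0.2239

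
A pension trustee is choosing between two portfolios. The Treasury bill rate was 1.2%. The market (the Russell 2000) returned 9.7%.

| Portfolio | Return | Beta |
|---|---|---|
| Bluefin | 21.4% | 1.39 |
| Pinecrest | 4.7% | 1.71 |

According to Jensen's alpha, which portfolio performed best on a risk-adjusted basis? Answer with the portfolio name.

Bluefin

Bluefin: α = 21.4% − [1.2% + 1.39 × (9.7% − 1.2%)] = 8.385
Pinecrest: α = 4.7% − [1.2% + 1.71 × (9.7% − 1.2%)] = -11.035
Highest: Bluefin (8.385).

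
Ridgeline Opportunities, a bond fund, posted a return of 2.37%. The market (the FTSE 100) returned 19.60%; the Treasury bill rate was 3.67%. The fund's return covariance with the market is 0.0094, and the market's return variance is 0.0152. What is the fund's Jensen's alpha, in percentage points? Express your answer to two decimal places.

β = Cov / Var = 0.0094 / 0.0152 = 0.6184
E[R] = Rf + β(Rm − Rf) = 3.67% + 0.6184 × (19.60% − 3.67%) = 13.5211%
α = Rp − E[R] = 2.37% − 13.5211% = -11.1511

-11.15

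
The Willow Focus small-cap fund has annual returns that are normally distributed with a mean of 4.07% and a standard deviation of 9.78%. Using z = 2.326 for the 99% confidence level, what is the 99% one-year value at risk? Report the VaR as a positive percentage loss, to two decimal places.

VaR (as % loss) = −(μ − z·σ) = −(4.07% − 2.326 × 9.78%) = −(-18.67828%) = 18.67828%

18.68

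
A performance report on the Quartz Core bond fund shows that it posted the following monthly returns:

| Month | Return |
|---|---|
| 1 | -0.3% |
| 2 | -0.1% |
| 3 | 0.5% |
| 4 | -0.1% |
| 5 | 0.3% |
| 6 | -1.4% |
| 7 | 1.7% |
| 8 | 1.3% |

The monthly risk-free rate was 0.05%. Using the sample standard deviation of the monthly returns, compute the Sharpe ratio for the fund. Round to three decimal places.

0.194

r̄ = (-0.3 − 0.1 + 0.5 − 0.1 + 0.3 − 1.4 + 1.7 + 1.3) / 8 = 0.2375%
Sample σ = √[Σ(r − r̄)² / 7] = √[6.5388 / 7] = √0.9341 = 0.9665%
Sharpe = (r̄ − rf) / σ = (0.2375 − 0.05) / 0.9665 = 0.1875 / 0.9665 = 0.1940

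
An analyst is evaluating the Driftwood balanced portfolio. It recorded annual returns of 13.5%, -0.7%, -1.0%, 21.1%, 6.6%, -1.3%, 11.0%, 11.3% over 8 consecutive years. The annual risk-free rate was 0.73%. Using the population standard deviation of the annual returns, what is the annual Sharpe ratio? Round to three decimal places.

0.896

μ = (13.5 − 0.7 − 1 + 21.1 + 6.6 − 1.3 + 11 + 11.3) / 8 = 60.50 / 8 = 7.5625%
Σ(r − μ)² = (13.5 − 7.5625)² + (-0.7 − 7.5625)² + (-1 − 7.5625)² + … = 465.3588
population σ = √(465.3588 / 8) = √58.1699 = 7.6269%
Sharpe = (μ − rf) / σ = (7.5625 − 0.73) / 7.6269 = 6.8325 / 7.6269 = 0.8958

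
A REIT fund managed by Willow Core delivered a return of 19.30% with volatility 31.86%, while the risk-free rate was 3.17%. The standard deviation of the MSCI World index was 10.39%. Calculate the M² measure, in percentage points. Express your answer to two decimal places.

8.43

Sharpe = (Rp − Rf) / σp = (19.30% − 3.17%) / 31.86% = 0.5063
M² = Rf + Sharpe × σm = 3.17% + 0.5063 × 10.39% = 8.4305%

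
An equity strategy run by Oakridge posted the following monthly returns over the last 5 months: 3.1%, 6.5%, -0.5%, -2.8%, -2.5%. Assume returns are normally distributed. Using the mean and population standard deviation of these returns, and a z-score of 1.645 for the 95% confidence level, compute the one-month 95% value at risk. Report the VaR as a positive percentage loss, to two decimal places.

Mean return r̄ = 3.80 / 5 = 0.7600%
Population std dev = √[63.3120 / 5] = 3.5584%
VaR = −(r̄ − z·σ) = −(0.7600 − 1.645 × 3.5584) = −(-5.0936) = 5.0936%

5.09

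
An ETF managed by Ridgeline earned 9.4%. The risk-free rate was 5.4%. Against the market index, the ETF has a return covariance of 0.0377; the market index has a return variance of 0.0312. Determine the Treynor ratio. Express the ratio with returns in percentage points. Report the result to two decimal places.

3.31

β = Cov / Var = 0.0377 / 0.0312 = 1.2083
Treynor = (Rp − Rf) / β = (9.4% − 5.4%) / 1.2083 = 4.00 / 1.2083 = 3.3104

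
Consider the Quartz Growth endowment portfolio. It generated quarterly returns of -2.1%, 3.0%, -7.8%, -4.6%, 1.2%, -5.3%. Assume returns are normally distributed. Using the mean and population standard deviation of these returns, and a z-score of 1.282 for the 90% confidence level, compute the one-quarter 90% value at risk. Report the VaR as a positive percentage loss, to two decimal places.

μ = (-2.1 + 3 − 7.8 − 4.6 + 1.2 − 5.3) / 6 = -15.60 / 6 = -2.6000%
Σ(r − μ)² = (-2.1 − (-2.6000))² + (3 − (-2.6000))² + … = 84.3800
population σ = √(84.3800 / 6) = √14.0633 = 3.7501%
VaR = −(μ − z·σ) = −(-2.6000 − 1.282 × 3.7501) = −(-7.4076) = 7.4076%

7.41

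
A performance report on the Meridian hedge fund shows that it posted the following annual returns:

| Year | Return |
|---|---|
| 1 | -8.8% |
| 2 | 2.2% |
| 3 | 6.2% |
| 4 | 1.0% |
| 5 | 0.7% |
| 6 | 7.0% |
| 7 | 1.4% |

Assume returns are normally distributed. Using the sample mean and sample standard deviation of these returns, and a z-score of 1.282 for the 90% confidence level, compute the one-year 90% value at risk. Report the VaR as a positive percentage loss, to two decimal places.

r̄ = (-8.8 + 2.2 + 6.2 + 1 + 0.7 + 7 + 1.4) / 7 = 9.70 / 7 = 1.3857%
Σ(r − r̄)² = (-8.8 − 1.3857)² + (2.2 − 1.3857)² + (6.2 − 1.3857)² + … = 159.7286
sample σ = √(159.7286 / 6) = √26.6214 = 5.1596%
VaR = −(r̄ − z·σ) = −(1.3857 − 1.282 × 5.1596) = −(-5.2289) = 5.2289%

5.23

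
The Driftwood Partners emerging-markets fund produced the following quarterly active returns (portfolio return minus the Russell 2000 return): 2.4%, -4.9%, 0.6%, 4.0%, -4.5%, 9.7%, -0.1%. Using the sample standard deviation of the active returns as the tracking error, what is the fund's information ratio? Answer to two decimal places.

μ = (2.4 − 4.9 + 0.6 + 4 − 4.5 + 9.7 − 0.1) / 7 = 7.20 / 7 = 1.0286%
Sample std dev = √[153.0743 / 6] = 5.0510%
IR = μ / tracking error = 1.0286 / 5.0510 = 0.2036

0.20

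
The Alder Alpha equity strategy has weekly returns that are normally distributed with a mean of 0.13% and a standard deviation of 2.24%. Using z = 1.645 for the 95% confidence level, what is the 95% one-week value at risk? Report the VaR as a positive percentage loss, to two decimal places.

3.55

VaR (as % loss) = −(μ − z·σ) = −(0.13% − 1.645 × 2.24%) = −(-3.5548%) = 3.5548%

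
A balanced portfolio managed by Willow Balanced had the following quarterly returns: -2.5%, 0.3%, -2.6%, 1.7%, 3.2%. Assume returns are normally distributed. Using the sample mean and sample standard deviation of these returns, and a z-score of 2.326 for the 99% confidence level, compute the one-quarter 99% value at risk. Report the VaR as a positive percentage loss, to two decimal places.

μ = (-2.5 + 0.3 − 2.6 + 1.7 + 3.2) / 5 = 0.10 / 5 = 0.0200%
Sample std dev = √[26.2280 / 4] = 2.5607%
VaR = −(μ − z·σ) = −(0.0200 − 2.326 × 2.5607) = −(-5.9362) = 5.9362%

5.94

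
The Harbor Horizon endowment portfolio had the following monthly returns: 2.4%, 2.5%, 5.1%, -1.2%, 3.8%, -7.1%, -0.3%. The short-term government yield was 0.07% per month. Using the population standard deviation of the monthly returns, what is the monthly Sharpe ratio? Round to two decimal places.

r̄ = (2.4 + 2.5 + 5.1 − 1.2 + 3.8 − 7.1 − 0.3) / 7 = 5.20 / 7 = 0.7429%
Σ(r − r̄)² = (2.4 − 0.7429)² + (2.5 − 0.7429)² + (5.1 − 0.7429)² + … = 100.5371
population σ = √(100.5371 / 7) = √14.3624 = 3.7898%
Sharpe = (r̄ − rf) / σ = (0.7429 − 0.07) / 3.7898 = 0.6729 / 3.7898 = 0.1776

0.18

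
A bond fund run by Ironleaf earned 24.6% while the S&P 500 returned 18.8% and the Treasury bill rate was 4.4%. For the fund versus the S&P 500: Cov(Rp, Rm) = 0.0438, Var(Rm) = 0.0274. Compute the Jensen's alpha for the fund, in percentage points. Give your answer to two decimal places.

β = Cov / Var = 0.0438 / 0.0274 = 1.5985
E[R] = Rf + β(Rm − Rf) = 4.4% + 1.5985 × (18.8% − 4.4%) = 27.4184%
α = Rp − E[R] = 24.6% − 27.4184% = -2.8184

-2.82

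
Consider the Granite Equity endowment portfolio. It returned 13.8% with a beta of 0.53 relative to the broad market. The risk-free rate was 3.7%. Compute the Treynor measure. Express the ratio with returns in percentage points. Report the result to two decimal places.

19.06

Treynor = (Rp − Rf) / β = (13.8% − 3.7%) / 0.53 = 10.10 / 0.53 = 19.0566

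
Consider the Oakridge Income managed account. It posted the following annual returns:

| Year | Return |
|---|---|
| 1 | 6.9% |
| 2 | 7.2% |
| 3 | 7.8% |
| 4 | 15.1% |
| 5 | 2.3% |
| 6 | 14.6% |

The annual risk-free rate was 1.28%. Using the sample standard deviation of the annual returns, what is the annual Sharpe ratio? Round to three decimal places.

1.556

r̄ = (6.9 + 7.2 + 7.8 + 15.1 + 2.3 + 14.6) / 6 = 8.9833%
Σ(r − r̄)² = 122.5483; sample σ = √(122.5483/5) = 4.9507%
Sharpe = (r̄ − rf) / σ = (8.9833 − 1.28) / 4.9507 = 7.7033 / 4.9507 = 1.5560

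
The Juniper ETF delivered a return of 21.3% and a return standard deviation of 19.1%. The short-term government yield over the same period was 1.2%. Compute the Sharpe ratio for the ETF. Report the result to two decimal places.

Sharpe = (Rp − Rf) / σp = (21.3% − 1.2%) / 19.1% = 20.10% / 19.1% = 1.0524

1.05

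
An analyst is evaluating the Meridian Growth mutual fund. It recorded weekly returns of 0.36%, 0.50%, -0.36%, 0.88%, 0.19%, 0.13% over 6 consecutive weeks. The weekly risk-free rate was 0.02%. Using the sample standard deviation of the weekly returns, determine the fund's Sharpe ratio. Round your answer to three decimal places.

0.637

Mean return μ = 1.700 / 6 = 0.2833%
Σ(r − μ)² = 0.8549; sample σ = √(0.8549/5) = 0.4135%
Sharpe = (μ − rf) / σ = (0.2833 − 0.02) / 0.4135 = 0.2633 / 0.4135 = 0.6368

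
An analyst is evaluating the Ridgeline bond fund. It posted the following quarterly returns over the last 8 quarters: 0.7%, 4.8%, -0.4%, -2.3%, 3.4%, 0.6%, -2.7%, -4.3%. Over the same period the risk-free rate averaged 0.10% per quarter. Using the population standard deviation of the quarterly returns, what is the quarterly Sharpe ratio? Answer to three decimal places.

μ = (0.7 + 4.8 − 0.4 − 2.3 + 3.4 + 0.6 − 2.7 − 4.3) / 8 = -0.0250%
Population std dev = √[66.6750 / 8] = 2.8869%
Sharpe = (μ − rf) / σ = (-0.0250 − 0.1) / 2.8869 = -0.1250 / 2.8869 = -0.0433

-0.043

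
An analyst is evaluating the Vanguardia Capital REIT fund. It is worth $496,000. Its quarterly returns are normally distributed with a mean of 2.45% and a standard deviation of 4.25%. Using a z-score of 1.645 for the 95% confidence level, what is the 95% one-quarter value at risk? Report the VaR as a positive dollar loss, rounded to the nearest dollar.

Return at the 95% tail: μ − z·σ = 2.45% − 1.645 × 4.25% = 2.45 − 6.99125 = -4.54125%
VaR = −(-4.54125%) × $496,000 = 4.54125% × $496,000 = $22,525

$22,525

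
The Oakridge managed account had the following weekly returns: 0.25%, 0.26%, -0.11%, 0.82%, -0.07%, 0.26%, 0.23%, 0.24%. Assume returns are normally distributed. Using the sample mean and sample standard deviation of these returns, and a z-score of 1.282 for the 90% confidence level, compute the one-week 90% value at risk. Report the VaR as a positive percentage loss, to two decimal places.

0.13

r̄ = (0.25 + 0.26 − 0.11 + 0.82 − 0.07 + 0.26 + 0.23 + 0.24) / 8 = 1.880 / 8 = 0.2350%
Sample σ = √[Σ(r − r̄)² / 7] = √[0.5558 / 7] = √0.0794 = 0.2818%
VaR = −(r̄ − z·σ) = −(0.2350 − 1.282 × 0.2818) = −(-0.1263) = 0.1263%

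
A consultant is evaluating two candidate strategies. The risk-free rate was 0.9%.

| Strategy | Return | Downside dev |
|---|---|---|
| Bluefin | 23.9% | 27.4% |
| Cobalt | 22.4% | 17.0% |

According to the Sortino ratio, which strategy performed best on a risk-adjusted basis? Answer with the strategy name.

Cobalt

Bluefin: Sortino ratio = (23.9% − 0.9%) / 27.4% = 0.839
Cobalt: Sortino ratio = (22.4% − 0.9%) / 17.0% = 1.265
Highest: Cobalt (1.265).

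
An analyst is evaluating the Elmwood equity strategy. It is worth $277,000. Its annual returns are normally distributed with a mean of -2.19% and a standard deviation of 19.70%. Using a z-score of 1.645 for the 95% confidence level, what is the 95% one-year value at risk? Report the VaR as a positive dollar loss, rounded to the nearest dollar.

Return at the 95% tail: μ − z·σ = -2.19% − 1.645 × 19.70% = -2.19 − 32.4065 = -34.5965%
VaR = −(-34.5965%) × $277,000 = 34.5965% × $277,000 = $95,832

$95,832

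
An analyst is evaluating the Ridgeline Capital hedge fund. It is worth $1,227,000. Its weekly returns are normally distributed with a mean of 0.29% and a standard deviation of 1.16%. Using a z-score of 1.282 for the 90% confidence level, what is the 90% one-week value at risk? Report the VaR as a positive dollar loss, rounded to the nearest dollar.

$14,689

Return at the 90% tail: μ − z·σ = 0.29% − 1.282 × 1.16% = 0.29 − 1.48712 = -1.19712%
VaR = −(-1.19712%) × $1,227,000 = 1.19712% × $1,227,000 = $14,689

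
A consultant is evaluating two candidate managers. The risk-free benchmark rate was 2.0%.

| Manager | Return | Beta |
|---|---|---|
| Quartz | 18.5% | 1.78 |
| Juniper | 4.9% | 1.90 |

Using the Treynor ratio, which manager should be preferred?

Quartz

Quartz: Treynor = (18.5% − 2.0%) / 1.78 = 9.270
Juniper: Treynor = (4.9% − 2.0%) / 1.90 = 1.526
Highest: Quartz (9.270).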